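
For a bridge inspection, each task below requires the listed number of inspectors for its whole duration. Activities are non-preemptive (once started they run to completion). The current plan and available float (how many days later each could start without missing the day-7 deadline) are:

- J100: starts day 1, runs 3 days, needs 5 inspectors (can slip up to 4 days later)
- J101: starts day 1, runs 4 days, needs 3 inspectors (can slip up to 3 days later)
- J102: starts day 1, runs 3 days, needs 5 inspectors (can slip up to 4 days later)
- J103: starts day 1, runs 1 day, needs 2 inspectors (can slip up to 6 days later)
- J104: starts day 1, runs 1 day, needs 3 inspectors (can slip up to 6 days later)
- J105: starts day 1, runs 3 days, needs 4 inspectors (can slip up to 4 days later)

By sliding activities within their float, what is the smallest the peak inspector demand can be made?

Early-start (J100@1, J101@1, J102@1, J103@1, J104@1, J105@1) gives peak 22: d1:22  d2:17  d3:17  d4:3  d5:0  d6:0  d7:0.
Shift J102→4, J103→7, J104→7, J105→5.
Schedule J100@1, J101@1, J102@4, J103@7, J104@7, J105@5: d1:8  d2:8  d3:8  d4:8  d5:9  d6:9  d7:9 — peak 9.
Total inspector-days = 59 over 7 days ⇒ peak ≥ ⌈59/7⌉ = 9, so 9 is optimal.

9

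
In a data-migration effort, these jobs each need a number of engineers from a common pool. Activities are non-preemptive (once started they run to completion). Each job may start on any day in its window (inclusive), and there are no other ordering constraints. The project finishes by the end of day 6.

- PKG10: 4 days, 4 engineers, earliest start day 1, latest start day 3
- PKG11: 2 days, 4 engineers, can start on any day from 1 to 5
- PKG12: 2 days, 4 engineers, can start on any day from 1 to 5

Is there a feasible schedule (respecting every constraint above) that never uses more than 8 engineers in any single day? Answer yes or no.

Schedule PKG10@1, PKG11@1, PKG12@3: d1:8  d2:8  d3:8  d4:8  d5:0  d6:0 — peak 8 ≤ 8.

yes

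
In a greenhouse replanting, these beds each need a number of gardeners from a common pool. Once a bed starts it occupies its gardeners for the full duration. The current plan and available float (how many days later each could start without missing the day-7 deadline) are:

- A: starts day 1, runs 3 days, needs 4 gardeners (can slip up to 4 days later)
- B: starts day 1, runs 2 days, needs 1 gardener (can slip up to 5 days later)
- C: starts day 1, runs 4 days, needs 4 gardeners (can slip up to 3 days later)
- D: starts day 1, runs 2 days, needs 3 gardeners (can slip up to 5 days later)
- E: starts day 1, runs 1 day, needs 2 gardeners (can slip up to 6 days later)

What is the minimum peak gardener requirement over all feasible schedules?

7

Early-start (A@1, B@1, C@1, D@1, E@1) gives peak 14: d1:14  d2:12  d3:8  d4:4  d5:0  d6:0  d7:0.
Shift C→4, D→3.
Schedule A@1, B@1, C@4, D@3, E@1: d1:7  d2:5  d3:7  d4:7  d5:4  d6:4  d7:4 — peak 7.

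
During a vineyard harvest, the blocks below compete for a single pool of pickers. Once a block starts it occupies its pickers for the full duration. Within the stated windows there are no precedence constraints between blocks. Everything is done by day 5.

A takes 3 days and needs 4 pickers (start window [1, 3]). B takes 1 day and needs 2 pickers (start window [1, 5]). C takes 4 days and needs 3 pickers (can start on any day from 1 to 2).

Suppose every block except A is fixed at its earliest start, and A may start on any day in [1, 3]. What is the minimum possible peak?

7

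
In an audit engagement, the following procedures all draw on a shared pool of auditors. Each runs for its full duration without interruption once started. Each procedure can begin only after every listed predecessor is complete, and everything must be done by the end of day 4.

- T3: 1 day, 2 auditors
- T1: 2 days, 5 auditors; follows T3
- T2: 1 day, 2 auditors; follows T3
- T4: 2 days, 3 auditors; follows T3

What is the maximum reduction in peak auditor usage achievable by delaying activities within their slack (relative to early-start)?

Early-start peak: d1:2  d2:10  d3:8  d4:0 ⇒ 10.
Leveled (T3@1, T1@2, T2@2, T4@3): d1:2  d2:7  d3:8  d4:3 ⇒ 8.
Reduction 10 − 8 = 2.

2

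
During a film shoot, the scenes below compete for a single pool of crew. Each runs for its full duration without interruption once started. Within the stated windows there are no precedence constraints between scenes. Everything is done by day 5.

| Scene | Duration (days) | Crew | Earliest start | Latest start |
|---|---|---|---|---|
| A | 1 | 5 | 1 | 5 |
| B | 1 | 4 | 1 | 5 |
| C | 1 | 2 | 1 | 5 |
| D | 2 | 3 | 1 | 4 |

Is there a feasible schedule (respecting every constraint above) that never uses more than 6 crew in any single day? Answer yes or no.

yes

Schedule A@1, B@2, C@3, D@3: d1:5  d2:4  d3:5  d4:3  d5:0 — peak 5 ≤ 6.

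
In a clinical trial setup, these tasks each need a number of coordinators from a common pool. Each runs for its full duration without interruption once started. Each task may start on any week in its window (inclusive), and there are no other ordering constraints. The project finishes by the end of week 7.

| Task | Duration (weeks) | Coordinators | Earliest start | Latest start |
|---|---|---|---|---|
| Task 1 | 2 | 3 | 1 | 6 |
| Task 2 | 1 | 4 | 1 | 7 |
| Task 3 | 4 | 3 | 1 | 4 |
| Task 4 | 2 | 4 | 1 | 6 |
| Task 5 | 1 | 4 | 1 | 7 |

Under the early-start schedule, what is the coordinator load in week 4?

3

At early start, week 4 has: Task 3.
Demand: 3 = 3.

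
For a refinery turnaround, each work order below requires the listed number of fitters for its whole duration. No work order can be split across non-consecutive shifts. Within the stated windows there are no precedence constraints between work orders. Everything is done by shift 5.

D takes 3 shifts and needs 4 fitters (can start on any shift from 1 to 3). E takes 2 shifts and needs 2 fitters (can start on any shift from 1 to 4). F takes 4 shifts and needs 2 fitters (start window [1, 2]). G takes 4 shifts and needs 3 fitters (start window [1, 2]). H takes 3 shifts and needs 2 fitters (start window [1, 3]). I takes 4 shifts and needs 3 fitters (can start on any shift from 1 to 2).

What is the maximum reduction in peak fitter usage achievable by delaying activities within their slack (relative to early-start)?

2

Early-start peak: s1:16  s2:16  s3:14  s4:8  s5:0 ⇒ 16.
Leveled (D@1, E@1, F@1, G@1, H@3, I@1): s1:14  s2:14  s3:14  s4:10  s5:2 ⇒ 14.
Reduction 16 − 14 = 2.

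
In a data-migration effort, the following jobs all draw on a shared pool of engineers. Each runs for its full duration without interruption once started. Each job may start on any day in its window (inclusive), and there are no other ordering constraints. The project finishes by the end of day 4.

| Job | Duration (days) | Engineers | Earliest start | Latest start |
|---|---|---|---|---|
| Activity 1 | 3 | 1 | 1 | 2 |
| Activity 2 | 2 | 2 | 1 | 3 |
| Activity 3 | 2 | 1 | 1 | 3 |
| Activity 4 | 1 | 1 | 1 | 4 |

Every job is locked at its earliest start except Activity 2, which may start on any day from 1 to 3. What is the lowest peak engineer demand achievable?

Activity 2@1: d1:5  d2:4  d3:1  d4:0 → peak 5
Activity 2@2: d1:3  d2:4  d3:3  d4:0 → peak 4
Activity 2@3: d1:3  d2:2  d3:3  d4:2 → peak 3
Best is Activity 2@3, peak 3.

3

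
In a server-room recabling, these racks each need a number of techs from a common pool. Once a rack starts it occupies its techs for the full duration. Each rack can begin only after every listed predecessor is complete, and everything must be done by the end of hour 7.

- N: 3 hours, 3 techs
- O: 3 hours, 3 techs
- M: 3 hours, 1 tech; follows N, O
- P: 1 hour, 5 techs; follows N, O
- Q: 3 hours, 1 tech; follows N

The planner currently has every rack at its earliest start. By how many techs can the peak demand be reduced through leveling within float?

Early-start peak: h1:6  h2:6  h3:6  h4:7  h5:2  h6:2  h7:0 ⇒ 7.
Leveled (N@1, O@1, M@4, P@4, Q@5): h1:6  h2:6  h3:6  h4:6  h5:2  h6:2  h7:1 ⇒ 6.
Reduction 7 − 6 = 1.

1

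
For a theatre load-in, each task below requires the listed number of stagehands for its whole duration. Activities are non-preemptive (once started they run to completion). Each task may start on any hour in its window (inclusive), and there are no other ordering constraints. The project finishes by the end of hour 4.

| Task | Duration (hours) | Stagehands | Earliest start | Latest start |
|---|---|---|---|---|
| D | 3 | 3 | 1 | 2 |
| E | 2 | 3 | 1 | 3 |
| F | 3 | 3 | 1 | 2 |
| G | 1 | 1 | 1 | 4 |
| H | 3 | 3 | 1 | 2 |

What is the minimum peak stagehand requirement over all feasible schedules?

12

Early-start (D@1, E@1, F@1, G@1, H@1) gives peak 13: h1:13  h2:12  h3:9  h4:0.
Shift H→2.
Schedule D@1, E@1, F@1, G@1, H@2: h1:10  h2:12  h3:9  h4:3 — peak 12.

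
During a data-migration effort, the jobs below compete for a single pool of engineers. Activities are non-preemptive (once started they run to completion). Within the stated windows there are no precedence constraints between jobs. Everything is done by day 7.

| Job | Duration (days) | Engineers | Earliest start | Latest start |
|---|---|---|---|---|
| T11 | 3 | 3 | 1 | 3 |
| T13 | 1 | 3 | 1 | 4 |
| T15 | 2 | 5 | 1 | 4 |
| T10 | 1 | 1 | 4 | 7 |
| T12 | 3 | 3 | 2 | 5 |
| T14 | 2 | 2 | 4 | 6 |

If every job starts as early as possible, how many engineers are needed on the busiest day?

11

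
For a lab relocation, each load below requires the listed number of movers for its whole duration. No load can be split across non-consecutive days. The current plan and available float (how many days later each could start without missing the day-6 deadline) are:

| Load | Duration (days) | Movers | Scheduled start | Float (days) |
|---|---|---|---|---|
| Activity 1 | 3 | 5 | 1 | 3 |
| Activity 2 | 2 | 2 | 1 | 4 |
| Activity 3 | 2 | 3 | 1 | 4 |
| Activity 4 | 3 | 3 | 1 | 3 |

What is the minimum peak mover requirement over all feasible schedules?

Early-start (Activity 1@1, Activity 2@1, Activity 3@1, Activity 4@1) gives peak 13: d1:13  d2:13  d3:8  d4:0  d5:0  d6:0.
Shift Activity 3→4, Activity 4→4.
Schedule Activity 1@1, Activity 2@1, Activity 3@4, Activity 4@4: d1:7  d2:7  d3:5  d4:6  d5:6  d6:3 — peak 7.

7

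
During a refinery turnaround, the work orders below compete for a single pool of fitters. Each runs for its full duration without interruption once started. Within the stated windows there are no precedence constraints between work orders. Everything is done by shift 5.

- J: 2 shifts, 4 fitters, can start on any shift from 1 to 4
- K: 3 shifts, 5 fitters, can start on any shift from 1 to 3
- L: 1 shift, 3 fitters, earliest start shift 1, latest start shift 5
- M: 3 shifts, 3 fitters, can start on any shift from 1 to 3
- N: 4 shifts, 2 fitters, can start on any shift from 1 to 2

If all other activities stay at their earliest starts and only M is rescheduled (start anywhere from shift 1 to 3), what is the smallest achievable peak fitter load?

M@1: s1:17  s2:14  s3:10  s4:2  s5:0 → peak 17
M@2: s1:14  s2:14  s3:10  s4:5  s5:0 → peak 14
M@3: s1:14  s2:11  s3:10  s4:5  s5:3 → peak 14
Best is M@2, peak 14.

14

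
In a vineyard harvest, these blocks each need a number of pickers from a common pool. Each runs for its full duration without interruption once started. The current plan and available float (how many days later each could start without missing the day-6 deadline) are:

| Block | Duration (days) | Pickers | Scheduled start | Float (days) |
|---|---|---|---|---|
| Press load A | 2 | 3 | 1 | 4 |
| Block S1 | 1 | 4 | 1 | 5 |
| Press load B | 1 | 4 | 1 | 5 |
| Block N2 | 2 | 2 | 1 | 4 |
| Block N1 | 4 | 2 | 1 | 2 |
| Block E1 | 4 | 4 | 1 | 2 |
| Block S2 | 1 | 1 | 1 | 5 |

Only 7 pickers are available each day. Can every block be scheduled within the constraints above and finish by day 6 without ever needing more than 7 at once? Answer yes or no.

no

Total picker-days = 43; over 6 days the average is 43/6 > 7, so some day must exceed 7.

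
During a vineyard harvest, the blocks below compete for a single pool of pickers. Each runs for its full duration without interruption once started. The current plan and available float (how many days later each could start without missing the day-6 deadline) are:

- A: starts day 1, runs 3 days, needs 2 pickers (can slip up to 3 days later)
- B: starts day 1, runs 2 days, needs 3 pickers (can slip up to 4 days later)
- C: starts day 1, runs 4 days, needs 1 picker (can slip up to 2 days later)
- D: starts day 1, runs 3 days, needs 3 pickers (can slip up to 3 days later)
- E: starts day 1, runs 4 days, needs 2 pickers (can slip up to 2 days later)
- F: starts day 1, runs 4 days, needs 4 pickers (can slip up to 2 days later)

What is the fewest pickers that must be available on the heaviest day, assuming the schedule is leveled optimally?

10

Early-start (A@1, B@1, C@1, D@1, E@1, F@1) gives peak 15: d1:15  d2:15  d3:12  d4:7  d5:0  d6:0.
Shift D→4, F→3.
Schedule A@1, B@1, C@1, D@4, E@1, F@3: d1:8  d2:8  d3:9  d4:10  d5:7  d6:7 — peak 10.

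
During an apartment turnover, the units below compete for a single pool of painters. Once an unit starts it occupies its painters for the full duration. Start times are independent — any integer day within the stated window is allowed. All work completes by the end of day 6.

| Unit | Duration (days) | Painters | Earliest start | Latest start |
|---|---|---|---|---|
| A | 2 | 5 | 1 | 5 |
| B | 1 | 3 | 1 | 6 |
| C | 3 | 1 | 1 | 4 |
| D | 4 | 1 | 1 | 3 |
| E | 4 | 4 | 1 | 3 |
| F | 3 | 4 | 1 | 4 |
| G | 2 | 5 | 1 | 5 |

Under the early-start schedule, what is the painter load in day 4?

At early start, day 4 has: D, E.
Demand: 1 + 4 = 5.

5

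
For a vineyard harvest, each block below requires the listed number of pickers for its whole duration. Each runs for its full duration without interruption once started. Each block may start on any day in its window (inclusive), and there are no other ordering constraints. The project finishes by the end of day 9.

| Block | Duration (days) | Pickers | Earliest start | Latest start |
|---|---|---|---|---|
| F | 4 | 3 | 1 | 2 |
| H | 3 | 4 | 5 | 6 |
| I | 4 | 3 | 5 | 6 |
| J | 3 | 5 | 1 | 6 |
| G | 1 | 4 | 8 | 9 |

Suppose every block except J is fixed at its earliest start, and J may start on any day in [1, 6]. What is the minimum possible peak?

J@1: d1:8  d2:8  d3:8  d4:3  d5:7  d6:7  d7:7  d8:7  d9:0 → peak 8
J@2: d1:3  d2:8  d3:8  d4:8  d5:7  d6:7  d7:7  d8:7  d9:0 → peak 8
J@3: d1:3  d2:3  d3:8  d4:8  d5:12  d6:7  d7:7  d8:7  d9:0 → peak 12
J@4: d1:3  d2:3  d3:3  d4:8  d5:12  d6:12  d7:7  d8:7  d9:0 → peak 12
J@5: d1:3  d2:3  d3:3  d4:3  d5:12  d6:12  d7:12  d8:7  d9:0 → peak 12
J@6: d1:3  d2:3  d3:3  d4:3  d5:7  d6:12  d7:12  d8:12  d9:0 → peak 12
Best is J@1, peak 8.

8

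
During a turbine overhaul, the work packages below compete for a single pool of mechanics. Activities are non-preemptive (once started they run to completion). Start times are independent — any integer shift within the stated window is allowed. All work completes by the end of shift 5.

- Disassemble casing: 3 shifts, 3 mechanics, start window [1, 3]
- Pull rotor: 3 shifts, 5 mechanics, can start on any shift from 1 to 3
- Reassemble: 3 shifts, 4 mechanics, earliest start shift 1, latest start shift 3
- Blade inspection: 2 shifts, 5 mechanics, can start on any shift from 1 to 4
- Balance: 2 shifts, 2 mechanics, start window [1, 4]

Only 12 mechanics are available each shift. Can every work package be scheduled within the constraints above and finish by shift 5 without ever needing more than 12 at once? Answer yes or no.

yes

Schedule Disassemble casing@1, Pull rotor@1, Reassemble@1, Blade inspection@4, Balance@4: s1:12  s2:12  s3:12  s4:7  s5:7 — peak 12 ≤ 12.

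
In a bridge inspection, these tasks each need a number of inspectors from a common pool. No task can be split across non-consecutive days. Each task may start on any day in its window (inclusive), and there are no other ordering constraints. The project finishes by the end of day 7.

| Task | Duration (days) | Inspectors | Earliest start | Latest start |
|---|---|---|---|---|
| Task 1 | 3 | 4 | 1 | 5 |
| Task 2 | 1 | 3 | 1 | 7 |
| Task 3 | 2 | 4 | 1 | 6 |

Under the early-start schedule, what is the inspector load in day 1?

11

At early start, day 1 has: Task 1, Task 2, Task 3.
Demand: 4 + 3 + 4 = 11.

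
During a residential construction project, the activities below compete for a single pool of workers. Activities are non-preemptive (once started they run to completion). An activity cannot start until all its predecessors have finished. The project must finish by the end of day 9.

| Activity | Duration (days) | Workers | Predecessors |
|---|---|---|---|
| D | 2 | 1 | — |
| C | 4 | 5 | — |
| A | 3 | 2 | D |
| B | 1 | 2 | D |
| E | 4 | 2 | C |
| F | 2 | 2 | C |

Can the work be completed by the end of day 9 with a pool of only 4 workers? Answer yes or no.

no

Total worker-days = 42; over 9 days the average is 42/9 > 4, so some day must exceed 4.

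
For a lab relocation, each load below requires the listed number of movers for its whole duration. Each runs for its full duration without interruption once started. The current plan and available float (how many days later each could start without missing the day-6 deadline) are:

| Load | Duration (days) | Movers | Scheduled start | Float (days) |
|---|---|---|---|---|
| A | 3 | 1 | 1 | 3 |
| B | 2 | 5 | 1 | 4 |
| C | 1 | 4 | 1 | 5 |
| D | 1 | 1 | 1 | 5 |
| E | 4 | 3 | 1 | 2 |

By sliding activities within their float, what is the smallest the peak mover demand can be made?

Early-start (A@1, B@1, C@1, D@1, E@1) gives peak 14: d1:14  d2:9  d3:4  d4:3  d5:0  d6:0.
Shift C→4, E→3.
Schedule A@1, B@1, C@4, D@1, E@3: d1:7  d2:6  d3:4  d4:7  d5:3  d6:3 — peak 7.

7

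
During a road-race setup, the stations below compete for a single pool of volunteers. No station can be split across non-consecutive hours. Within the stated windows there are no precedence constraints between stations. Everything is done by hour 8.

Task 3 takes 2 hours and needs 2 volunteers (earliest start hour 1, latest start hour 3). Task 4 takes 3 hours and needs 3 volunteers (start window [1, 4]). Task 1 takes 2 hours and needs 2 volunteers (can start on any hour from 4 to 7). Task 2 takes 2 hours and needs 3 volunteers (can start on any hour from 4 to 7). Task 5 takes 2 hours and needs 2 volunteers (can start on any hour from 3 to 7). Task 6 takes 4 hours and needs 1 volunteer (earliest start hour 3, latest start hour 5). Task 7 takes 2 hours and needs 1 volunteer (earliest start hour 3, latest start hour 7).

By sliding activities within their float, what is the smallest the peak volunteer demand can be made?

Early-start (Task 3@1, Task 4@1, Task 1@4, Task 2@4, Task 5@3, Task 6@3, Task 7@3) gives peak 9: h1:5  h2:5  h3:7  h4:9  h5:6  h6:1  h7:0  h8:0.
Shift Task 2→6, Task 6→4, Task 7→5.
Schedule Task 3@1, Task 4@1, Task 1@4, Task 2@6, Task 5@3, Task 6@4, Task 7@5: h1:5  h2:5  h3:5  h4:5  h5:4  h6:5  h7:4  h8:0 — peak 5.
Total volunteer-hours = 33 over 8 hours ⇒ peak ≥ ⌈33/8⌉ = 5, so 5 is optimal.

5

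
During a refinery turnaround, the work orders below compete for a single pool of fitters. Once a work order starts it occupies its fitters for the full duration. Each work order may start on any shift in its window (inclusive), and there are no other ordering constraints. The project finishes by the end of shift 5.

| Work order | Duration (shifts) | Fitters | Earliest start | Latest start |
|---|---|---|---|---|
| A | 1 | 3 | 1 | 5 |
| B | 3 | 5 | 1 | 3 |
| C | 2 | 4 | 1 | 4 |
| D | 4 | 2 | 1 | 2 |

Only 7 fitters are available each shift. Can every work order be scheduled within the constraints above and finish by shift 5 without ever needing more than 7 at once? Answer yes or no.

yes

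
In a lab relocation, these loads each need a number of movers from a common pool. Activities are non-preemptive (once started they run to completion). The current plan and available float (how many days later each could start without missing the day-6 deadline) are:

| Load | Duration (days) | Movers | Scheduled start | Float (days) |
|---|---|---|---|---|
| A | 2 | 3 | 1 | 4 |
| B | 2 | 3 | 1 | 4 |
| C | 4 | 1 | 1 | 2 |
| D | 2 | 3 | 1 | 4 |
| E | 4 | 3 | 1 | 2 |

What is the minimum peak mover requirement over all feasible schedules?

7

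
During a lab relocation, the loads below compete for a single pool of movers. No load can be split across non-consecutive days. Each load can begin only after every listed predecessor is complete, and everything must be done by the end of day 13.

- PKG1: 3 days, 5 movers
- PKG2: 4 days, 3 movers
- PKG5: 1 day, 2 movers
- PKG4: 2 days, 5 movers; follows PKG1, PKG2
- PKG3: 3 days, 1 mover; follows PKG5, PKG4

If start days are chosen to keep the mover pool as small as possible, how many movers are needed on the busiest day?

5

Early-start (PKG1@1, PKG2@1, PKG5@1, PKG4@5, PKG3@7) gives peak 10: d1:10  d2:8  d3:8  d4:3  d5:5  d6:5  d7:1  d8:1  d9:1  d10:0  d11:0  d12:0  d13:0.
Shift PKG2→4, PKG5→4, PKG4→8, PKG3→10.
Schedule PKG1@1, PKG2@4, PKG5@4, PKG4@8, PKG3@10: d1:5  d2:5  d3:5  d4:5  d5:3  d6:3  d7:3  d8:5  d9:5  d10:1  d11:1  d12:1  d13:0 — peak 5.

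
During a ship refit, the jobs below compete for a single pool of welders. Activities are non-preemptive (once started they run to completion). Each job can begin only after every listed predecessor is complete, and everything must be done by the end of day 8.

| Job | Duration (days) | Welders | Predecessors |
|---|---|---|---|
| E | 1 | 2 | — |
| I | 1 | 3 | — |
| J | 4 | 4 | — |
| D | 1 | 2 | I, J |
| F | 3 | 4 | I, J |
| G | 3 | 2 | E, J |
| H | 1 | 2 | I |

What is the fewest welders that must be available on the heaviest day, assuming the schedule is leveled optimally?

Early-start (E@1, I@1, J@1, D@5, F@5, G@5, H@2) gives peak 9: d1:9  d2:6  d3:4  d4:4  d5:8  d6:6  d7:6  d8:0.
Shift I→2, G→6, H→3.
Schedule E@1, I@2, J@1, D@5, F@5, G@6, H@3: d1:6  d2:7  d3:6  d4:4  d5:6  d6:6  d7:6  d8:2 — peak 7.

7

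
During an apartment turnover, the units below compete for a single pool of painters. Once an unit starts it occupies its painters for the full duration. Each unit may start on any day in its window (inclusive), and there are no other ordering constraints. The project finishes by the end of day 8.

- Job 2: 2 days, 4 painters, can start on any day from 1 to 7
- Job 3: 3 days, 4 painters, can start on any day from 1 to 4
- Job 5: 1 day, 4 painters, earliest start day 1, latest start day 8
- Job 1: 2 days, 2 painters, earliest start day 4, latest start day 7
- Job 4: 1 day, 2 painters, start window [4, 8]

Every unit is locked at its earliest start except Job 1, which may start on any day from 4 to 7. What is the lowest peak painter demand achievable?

12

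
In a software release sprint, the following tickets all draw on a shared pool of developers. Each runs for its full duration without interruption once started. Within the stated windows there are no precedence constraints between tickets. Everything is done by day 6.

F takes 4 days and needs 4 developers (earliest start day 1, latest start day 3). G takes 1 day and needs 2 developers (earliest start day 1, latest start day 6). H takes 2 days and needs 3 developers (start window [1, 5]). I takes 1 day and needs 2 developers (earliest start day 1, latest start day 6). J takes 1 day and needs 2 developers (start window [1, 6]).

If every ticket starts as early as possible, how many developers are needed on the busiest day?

Early-start schedule: F@1, G@1, H@1, I@1, J@1.
Load per day: day 1: 13, day 2: 7, day 3: 4, day 4: 4, day 5: 0, day 6: 0.
Peak is 13.

13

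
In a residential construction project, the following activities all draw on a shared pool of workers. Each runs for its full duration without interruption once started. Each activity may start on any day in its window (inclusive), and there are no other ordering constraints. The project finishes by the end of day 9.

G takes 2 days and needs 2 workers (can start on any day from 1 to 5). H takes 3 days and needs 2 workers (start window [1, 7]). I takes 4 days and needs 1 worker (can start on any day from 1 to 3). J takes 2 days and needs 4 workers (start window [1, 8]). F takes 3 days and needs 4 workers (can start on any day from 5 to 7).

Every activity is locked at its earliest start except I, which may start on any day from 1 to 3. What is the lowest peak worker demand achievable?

8

I@1: d1:9  d2:9  d3:3  d4:1  d5:4  d6:4  d7:4  d8:0  d9:0 → peak 9
I@2: d1:8  d2:9  d3:3  d4:1  d5:5  d6:4  d7:4  d8:0  d9:0 → peak 9
I@3: d1:8  d2:8  d3:3  d4:1  d5:5  d6:5  d7:4  d8:0  d9:0 → peak 8
Best is I@3, peak 8.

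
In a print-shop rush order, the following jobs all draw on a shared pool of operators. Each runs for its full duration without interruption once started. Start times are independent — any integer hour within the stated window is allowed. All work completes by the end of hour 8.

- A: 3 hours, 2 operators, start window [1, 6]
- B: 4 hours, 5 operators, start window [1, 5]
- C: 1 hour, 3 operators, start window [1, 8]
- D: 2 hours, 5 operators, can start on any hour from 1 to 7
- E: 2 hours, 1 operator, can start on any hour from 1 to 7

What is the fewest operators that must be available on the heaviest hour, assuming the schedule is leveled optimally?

Early-start (A@1, B@1, C@1, D@1, E@1) gives peak 16: h1:16  h2:13  h3:7  h4:5  h5:0  h6:0  h7:0  h8:0.
Shift C→5, D→6, E→4.
Schedule A@1, B@1, C@5, D@6, E@4: h1:7  h2:7  h3:7  h4:6  h5:4  h6:5  h7:5  h8:0 — peak 7.

7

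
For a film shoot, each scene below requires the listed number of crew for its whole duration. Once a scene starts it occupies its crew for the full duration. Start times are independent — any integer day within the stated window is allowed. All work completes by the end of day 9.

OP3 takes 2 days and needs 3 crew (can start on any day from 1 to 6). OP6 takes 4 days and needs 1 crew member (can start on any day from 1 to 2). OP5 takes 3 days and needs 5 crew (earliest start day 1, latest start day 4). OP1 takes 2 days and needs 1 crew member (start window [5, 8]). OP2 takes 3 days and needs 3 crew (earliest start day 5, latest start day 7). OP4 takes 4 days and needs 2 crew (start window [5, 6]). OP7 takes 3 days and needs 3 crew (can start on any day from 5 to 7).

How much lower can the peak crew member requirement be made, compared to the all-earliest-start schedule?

Early-start peak: d1:9  d2:9  d3:6  d4:1  d5:9  d6:9  d7:8  d8:2  d9:0 ⇒ 9.
Leveled (OP3@1, OP6@1, OP5@3, OP1@5, OP2@6, OP4@5, OP7@7): d1:4  d2:4  d3:6  d4:6  d5:8  d6:6  d7:8  d8:8  d9:3 ⇒ 8.
Reduction 9 − 8 = 1.

1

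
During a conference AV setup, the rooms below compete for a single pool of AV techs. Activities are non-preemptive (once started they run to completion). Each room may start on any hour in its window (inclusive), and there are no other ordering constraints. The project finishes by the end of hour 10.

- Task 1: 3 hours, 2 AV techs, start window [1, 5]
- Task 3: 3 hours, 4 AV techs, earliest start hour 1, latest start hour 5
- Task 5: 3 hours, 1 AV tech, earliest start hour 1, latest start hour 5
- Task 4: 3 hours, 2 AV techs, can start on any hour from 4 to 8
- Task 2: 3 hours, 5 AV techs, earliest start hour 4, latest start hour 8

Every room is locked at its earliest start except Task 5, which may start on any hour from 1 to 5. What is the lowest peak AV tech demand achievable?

Task 5@1: h1:7  h2:7  h3:7  h4:7  h5:7  h6:7  h7:0  h8:0  h9:0  h10:0 → peak 7
Task 5@2: h1:6  h2:7  h3:7  h4:8  h5:7  h6:7  h7:0  h8:0  h9:0  h10:0 → peak 8
Task 5@3: h1:6  h2:6  h3:7  h4:8  h5:8  h6:7  h7:0  h8:0  h9:0  h10:0 → peak 8
Task 5@4: h1:6  h2:6  h3:6  h4:8  h5:8  h6:8  h7:0  h8:0  h9:0  h10:0 → peak 8
Task 5@5: h1:6  h2:6  h3:6  h4:7  h5:8  h6:8  h7:1  h8:0  h9:0  h10:0 → peak 8
Best is Task 5@1, peak 7.

7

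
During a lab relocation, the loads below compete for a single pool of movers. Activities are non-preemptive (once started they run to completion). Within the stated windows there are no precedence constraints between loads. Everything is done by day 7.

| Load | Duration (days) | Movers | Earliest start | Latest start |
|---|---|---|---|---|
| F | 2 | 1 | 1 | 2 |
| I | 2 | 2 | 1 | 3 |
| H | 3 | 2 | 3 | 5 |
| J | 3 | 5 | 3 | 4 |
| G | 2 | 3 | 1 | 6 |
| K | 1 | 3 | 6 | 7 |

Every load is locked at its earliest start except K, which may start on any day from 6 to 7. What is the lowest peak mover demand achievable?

7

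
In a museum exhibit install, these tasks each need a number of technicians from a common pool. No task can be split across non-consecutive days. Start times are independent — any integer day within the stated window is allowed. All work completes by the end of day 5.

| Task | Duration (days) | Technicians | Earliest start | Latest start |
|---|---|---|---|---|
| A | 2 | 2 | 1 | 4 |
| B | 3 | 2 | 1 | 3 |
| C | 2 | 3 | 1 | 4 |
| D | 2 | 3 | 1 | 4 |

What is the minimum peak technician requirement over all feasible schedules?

Early-start (A@1, B@1, C@1, D@1) gives peak 10: d1:10  d2:10  d3:2  d4:0  d5:0.
Shift B→3, D→3.
Schedule A@1, B@3, C@1, D@3: d1:5  d2:5  d3:5  d4:5  d5:2 — peak 5.
Total technician-days = 22 over 5 days ⇒ peak ≥ ⌈22/5⌉ = 5, so 5 is optimal.

5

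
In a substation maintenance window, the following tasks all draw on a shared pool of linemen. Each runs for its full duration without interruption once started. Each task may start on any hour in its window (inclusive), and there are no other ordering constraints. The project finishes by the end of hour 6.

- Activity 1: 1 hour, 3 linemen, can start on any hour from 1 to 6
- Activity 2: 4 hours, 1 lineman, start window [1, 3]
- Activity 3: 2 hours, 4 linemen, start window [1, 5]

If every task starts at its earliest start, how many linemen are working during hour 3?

At early start, hour 3 has: Activity 2.
Demand: 1 = 1.

1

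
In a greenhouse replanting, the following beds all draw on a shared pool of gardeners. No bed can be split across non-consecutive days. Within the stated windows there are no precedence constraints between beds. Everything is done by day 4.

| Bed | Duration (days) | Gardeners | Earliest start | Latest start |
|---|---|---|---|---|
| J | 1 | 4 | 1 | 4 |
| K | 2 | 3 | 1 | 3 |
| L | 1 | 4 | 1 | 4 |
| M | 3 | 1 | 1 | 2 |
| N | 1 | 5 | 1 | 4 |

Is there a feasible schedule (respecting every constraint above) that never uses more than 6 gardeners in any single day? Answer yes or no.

no

The minimum achievable peak is 7; 6 < 7, so no feasible schedule stays within the cap.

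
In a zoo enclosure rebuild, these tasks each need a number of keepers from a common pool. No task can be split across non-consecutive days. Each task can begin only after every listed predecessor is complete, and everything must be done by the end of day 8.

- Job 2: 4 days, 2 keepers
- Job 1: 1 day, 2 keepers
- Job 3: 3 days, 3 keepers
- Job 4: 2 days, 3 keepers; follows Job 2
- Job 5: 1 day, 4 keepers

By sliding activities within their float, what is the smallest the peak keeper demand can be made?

5

Early-start (Job 2@1, Job 1@1, Job 3@1, Job 4@5, Job 5@1) gives peak 11: d1:11  d2:5  d3:5  d4:2  d5:3  d6:3  d7:0  d8:0.
Shift Job 3→2, Job 5→7.
Schedule Job 2@1, Job 1@1, Job 3@2, Job 4@5, Job 5@7: d1:4  d2:5  d3:5  d4:5  d5:3  d6:3  d7:4  d8:0 — peak 5.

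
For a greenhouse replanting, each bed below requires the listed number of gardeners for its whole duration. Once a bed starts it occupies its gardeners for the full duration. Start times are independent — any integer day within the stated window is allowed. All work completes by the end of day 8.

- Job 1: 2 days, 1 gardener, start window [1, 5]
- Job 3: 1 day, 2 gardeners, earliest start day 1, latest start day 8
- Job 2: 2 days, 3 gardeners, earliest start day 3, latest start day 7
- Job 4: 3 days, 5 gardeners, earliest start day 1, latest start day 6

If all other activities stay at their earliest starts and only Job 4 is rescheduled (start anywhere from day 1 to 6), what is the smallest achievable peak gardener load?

Job 4@1: d1:8  d2:6  d3:8  d4:3  d5:0  d6:0  d7:0  d8:0 → peak 8
Job 4@2: d1:3  d2:6  d3:8  d4:8  d5:0  d6:0  d7:0  d8:0 → peak 8
Job 4@3: d1:3  d2:1  d3:8  d4:8  d5:5  d6:0  d7:0  d8:0 → peak 8
Job 4@4: d1:3  d2:1  d3:3  d4:8  d5:5  d6:5  d7:0  d8:0 → peak 8
Job 4@5: d1:3  d2:1  d3:3  d4:3  d5:5  d6:5  d7:5  d8:0 → peak 5
Job 4@6: d1:3  d2:1  d3:3  d4:3  d5:0  d6:5  d7:5  d8:5 → peak 5
Best is Job 4@5, peak 5.

5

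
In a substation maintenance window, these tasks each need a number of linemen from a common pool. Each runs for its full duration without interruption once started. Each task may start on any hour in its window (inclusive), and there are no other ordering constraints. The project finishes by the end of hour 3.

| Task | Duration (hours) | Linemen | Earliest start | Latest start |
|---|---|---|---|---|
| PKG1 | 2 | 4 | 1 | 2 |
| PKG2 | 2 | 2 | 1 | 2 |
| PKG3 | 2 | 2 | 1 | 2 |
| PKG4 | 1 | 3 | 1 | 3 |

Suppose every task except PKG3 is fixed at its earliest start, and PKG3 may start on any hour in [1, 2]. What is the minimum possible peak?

PKG3@1: h1:11  h2:8  h3:0 → peak 11
PKG3@2: h1:9  h2:8  h3:2 → peak 9
Best is PKG3@2, peak 9.

9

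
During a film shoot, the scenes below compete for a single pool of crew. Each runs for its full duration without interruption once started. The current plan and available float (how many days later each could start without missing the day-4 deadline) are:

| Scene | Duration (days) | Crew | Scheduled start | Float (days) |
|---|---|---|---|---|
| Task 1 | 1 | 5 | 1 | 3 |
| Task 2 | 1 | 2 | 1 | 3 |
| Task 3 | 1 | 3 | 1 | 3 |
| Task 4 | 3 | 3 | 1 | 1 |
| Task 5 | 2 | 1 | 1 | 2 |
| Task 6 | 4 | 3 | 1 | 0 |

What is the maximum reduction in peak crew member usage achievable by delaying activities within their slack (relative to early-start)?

Early-start peak: d1:17  d2:7  d3:6  d4:3 ⇒ 17.
Leveled (Task 1@1, Task 2@2, Task 3@3, Task 4@2, Task 5@1, Task 6@1): d1:9  d2:9  d3:9  d4:6 ⇒ 9.
Reduction 17 − 9 = 8.

8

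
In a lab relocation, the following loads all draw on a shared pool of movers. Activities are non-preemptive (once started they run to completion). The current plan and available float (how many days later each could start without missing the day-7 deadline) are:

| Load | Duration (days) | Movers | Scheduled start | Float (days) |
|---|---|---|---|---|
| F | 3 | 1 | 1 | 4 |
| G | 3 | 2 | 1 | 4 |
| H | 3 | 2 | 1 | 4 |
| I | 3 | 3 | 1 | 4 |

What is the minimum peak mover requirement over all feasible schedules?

4

Early-start (F@1, G@1, H@1, I@1) gives peak 8: d1:8  d2:8  d3:8  d4:0  d5:0  d6:0  d7:0.
Shift G→4, H→4.
Schedule F@1, G@4, H@4, I@1: d1:4  d2:4  d3:4  d4:4  d5:4  d6:4  d7:0 — peak 4.
Total mover-days = 24 over 7 days ⇒ peak ≥ ⌈24/7⌉ = 4, so 4 is optimal.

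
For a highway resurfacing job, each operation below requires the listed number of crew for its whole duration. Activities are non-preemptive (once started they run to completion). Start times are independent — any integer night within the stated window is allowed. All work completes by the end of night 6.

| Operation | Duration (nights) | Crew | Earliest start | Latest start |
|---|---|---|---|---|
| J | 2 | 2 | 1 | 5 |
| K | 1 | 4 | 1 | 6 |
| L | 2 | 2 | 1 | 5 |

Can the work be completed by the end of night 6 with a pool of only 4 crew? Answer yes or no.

Schedule J@1, K@3, L@1: n1:4  n2:4  n3:4  n4:0  n5:0  n6:0 — peak 4 ≤ 4.

yes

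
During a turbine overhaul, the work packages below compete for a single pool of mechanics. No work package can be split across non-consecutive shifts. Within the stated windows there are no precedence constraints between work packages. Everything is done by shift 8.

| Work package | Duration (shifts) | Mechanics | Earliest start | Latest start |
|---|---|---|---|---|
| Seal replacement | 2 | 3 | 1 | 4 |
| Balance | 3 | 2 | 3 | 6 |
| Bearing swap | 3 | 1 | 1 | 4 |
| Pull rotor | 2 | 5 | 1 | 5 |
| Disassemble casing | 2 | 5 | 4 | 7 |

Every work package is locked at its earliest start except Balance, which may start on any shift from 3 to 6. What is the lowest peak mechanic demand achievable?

Balance@3: s1:9  s2:9  s3:3  s4:7  s5:7  s6:0  s7:0  s8:0 → peak 9
Balance@4: s1:9  s2:9  s3:1  s4:7  s5:7  s6:2  s7:0  s8:0 → peak 9
Balance@5: s1:9  s2:9  s3:1  s4:5  s5:7  s6:2  s7:2  s8:0 → peak 9
Balance@6: s1:9  s2:9  s3:1  s4:5  s5:5  s6:2  s7:2  s8:2 → peak 9
Best is Balance@3, peak 9.

9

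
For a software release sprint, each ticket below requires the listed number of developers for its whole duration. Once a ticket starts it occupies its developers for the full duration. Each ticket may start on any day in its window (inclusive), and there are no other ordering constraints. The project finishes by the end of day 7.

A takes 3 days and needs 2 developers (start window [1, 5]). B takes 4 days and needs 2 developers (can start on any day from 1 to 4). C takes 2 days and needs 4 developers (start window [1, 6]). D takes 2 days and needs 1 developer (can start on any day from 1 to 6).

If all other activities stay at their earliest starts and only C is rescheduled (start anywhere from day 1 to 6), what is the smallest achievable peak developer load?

5

C@1: d1:9  d2:9  d3:4  d4:2  d5:0  d6:0  d7:0 → peak 9
C@2: d1:5  d2:9  d3:8  d4:2  d5:0  d6:0  d7:0 → peak 9
C@3: d1:5  d2:5  d3:8  d4:6  d5:0  d6:0  d7:0 → peak 8
C@4: d1:5  d2:5  d3:4  d4:6  d5:4  d6:0  d7:0 → peak 6
C@5: d1:5  d2:5  d3:4  d4:2  d5:4  d6:4  d7:0 → peak 5
C@6: d1:5  d2:5  d3:4  d4:2  d5:0  d6:4  d7:4 → peak 5
Best is C@5, peak 5.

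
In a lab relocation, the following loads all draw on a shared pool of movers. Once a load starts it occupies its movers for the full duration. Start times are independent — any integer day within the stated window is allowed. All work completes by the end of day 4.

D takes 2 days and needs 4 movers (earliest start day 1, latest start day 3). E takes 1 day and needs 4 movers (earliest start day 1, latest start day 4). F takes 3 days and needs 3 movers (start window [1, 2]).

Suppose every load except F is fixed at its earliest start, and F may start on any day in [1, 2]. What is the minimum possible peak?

F@1: d1:11  d2:7  d3:3  d4:0 → peak 11
F@2: d1:8  d2:7  d3:3  d4:3 → peak 8
Best is F@2, peak 8.

8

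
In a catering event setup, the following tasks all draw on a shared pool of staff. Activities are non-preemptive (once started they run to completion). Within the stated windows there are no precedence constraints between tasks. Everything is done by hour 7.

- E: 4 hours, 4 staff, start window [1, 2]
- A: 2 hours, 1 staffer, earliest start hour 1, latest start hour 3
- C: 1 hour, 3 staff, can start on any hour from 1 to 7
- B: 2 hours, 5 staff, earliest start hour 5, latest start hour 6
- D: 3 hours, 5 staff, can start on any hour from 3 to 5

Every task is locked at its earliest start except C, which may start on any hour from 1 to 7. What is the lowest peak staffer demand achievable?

C@1: h1:8  h2:5  h3:9  h4:9  h5:10  h6:5  h7:0 → peak 10
C@2: h1:5  h2:8  h3:9  h4:9  h5:10  h6:5  h7:0 → peak 10
C@3: h1:5  h2:5  h3:12  h4:9  h5:10  h6:5  h7:0 → peak 12
C@4: h1:5  h2:5  h3:9  h4:12  h5:10  h6:5  h7:0 → peak 12
C@5: h1:5  h2:5  h3:9  h4:9  h5:13  h6:5  h7:0 → peak 13
C@6: h1:5  h2:5  h3:9  h4:9  h5:10  h6:8  h7:0 → peak 10
C@7: h1:5  h2:5  h3:9  h4:9  h5:10  h6:5  h7:3 → peak 10
Best is C@1, peak 10.

10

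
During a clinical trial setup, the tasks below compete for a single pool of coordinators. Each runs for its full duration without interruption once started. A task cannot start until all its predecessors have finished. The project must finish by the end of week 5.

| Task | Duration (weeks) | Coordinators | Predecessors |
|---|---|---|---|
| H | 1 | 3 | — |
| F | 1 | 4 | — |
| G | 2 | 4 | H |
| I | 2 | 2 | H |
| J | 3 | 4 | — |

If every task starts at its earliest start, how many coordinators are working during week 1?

At early start, week 1 has: H, F, J.
Demand: 3 + 4 + 4 = 11.

11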